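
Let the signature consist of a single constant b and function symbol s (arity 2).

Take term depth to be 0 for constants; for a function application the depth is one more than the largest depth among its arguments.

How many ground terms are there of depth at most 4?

677

Let N_k count ground terms of depth at most k. Each non-constant term of depth ≤ k is some function symbol applied to depth-≤(k−1) arguments, giving N_k = 1 + N_{k-1}^2.
N_0 = 1
N_1 = 1 + 1^2 = 2
N_2 = 1 + 2^2 = 5
N_3 = 1 + 5^2 = 26
N_4 = 1 + 26^2 = 677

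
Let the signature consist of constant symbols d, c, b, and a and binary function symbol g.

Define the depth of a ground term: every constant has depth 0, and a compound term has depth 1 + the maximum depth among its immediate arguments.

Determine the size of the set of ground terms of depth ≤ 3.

163220

Count level by level. With function symbols g/2, the terms of depth ≤ k are the 4 constants together with each function applied to depth-≤(k−1) tuples, so N_k = 4 + N_{k-1}^2.
N_0 = 4
N_1 = 4 + 4^2 = 20
N_2 = 4 + 20^2 = 404
N_3 = 4 + 404^2 = 163220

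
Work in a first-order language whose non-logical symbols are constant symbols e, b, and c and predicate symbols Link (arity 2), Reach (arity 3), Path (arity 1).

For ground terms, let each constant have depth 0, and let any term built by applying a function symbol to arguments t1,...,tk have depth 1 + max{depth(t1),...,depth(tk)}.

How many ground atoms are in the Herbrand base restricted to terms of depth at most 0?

First count ground terms of depth ≤ 0.
With no function symbols every ground term is a constant, so there are exactly 3 ground terms at every depth bound.
N_0 = 3
So |H| = 3.
Ground atoms are formed by filling each argument slot of a predicate with a term from H, so an r-ary predicate gives |H|^r atoms:
  Link: 3^2 = 9;  Reach: 3^3 = 27;  Path: 3
Total ground atoms: 9 + 27 + 3 = 39.

39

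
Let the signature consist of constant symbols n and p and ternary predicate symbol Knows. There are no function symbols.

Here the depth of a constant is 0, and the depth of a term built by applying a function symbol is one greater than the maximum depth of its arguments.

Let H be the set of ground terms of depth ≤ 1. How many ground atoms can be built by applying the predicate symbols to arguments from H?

8

First count ground terms of depth ≤ 1.
With no function symbols every ground term is a constant, so there are exactly 2 ground terms at every depth bound.
N_0 = 2
N_1 = 2
So |H| = 2.
Each predicate of arity r yields |H|^r ground atoms (one per choice of an r-tuple from H):
  Knows: 2^3 = 8
Total ground atoms: 8.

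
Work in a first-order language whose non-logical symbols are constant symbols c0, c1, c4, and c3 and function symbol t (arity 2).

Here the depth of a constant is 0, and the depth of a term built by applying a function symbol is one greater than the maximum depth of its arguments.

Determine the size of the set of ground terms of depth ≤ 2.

404

Let N_k = |{terms of depth ≤ k}|. Then N_0 = 4 and N_k = 4 + N_{k-1}^2 for k ≥ 1 (one summand per function symbol, arity giving the exponent).
N_0 = 4
N_1 = 4 + 4^2 = 20
N_2 = 4 + 20^2 = 404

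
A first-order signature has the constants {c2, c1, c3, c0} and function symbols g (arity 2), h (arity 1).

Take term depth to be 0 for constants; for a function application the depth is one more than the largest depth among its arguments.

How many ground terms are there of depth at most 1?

Count level by level. With function symbols g/2, h/1, the terms of depth ≤ k are the 4 constants together with each function applied to depth-≤(k−1) tuples, so N_k = 4 + N_{k-1}^2 + N_{k-1}.
N_0 = 4
N_1 = 4 + 4^2 + 4 = 24

24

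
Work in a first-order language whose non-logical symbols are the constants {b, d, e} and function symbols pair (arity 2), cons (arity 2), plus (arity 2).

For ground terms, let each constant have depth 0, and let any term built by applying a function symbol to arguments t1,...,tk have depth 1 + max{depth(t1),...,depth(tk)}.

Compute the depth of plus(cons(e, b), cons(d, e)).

depth(cons(e, b)) = 1 + max(0, 0) = 1
depth(cons(d, e)) = 1 + max(0, 0) = 1
depth(plus(cons(e, b), cons(d, e))) = 1 + max(1, 1) = 2

2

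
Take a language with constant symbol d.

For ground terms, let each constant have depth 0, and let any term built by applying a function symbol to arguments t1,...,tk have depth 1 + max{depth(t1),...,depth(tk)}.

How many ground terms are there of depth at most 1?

1

With no function symbols every ground term is a constant, so there is exactly 1 ground term at every depth bound.
N_0 = 1
N_1 = 1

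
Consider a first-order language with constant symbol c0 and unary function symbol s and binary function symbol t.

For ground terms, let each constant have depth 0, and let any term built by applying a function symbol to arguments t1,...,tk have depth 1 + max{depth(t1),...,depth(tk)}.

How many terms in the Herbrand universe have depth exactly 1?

Let N_k = |{terms of depth ≤ k}|. Then N_0 = 1 and N_k = 1 + N_{k-1} + N_{k-1}^2 for k ≥ 1 (one summand per function symbol, arity giving the exponent).
N_0 = 1
N_1 = 1 + 1 + 1^2 = 3
Terms of depth exactly 1: N_1 − N_0 = 3 − 1 = 2.

2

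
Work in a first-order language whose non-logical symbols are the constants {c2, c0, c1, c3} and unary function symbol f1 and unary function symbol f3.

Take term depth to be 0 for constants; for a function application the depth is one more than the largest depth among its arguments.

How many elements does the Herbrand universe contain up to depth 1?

12

Write N_k for the number of ground terms of depth ≤ k. A term of depth ≤ k is either a constant or a function symbol applied to arguments of depth ≤ k−1, so N_k = 4 + N_{k-1} + N_{k-1}.
N_0 = 4
N_1 = 4 + 4 + 4 = 12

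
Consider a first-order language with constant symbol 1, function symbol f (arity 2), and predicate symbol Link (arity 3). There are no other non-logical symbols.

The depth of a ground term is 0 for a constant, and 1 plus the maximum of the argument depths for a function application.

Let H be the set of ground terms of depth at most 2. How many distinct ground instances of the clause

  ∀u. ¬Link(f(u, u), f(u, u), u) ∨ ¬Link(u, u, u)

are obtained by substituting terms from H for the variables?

Ground terms of depth ≤ 2:
  Let N_k = |{terms of depth ≤ k}|. Then N_0 = 1 and N_k = 1 + N_{k-1}^2 for k ≥ 1 (one summand per function symbol, arity giving the exponent).
  N_0 = 1
  N_1 = 1 + 1^2 = 2
  N_2 = 1 + 2^2 = 5
  Explicitly: 1, f(1, 1), f(1, f(1, 1)), f(f(1, 1), 1), f(f(1, 1), f(1, 1)).
So there are 5 ground terms available for substitution.
The clause has 1 distinct variable (u), which appears in the body. In the free term algebra distinct substitutions yield syntactically distinct ground instances.
Number of ground instances = 5.

5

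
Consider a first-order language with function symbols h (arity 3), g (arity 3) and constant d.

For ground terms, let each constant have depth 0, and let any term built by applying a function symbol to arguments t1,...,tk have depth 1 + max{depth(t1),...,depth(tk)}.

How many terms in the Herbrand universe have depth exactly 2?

Let N_k = |{terms of depth ≤ k}|. Then N_0 = 1 and N_k = 1 + N_{k-1}^3 + N_{k-1}^3 for k ≥ 1 (one summand per function symbol, arity giving the exponent).
N_0 = 1
N_1 = 1 + 1^3 + 1^3 = 3
N_2 = 1 + 3^3 + 3^3 = 55
Terms of depth exactly 2: N_2 − N_1 = 55 − 3 = 52.

52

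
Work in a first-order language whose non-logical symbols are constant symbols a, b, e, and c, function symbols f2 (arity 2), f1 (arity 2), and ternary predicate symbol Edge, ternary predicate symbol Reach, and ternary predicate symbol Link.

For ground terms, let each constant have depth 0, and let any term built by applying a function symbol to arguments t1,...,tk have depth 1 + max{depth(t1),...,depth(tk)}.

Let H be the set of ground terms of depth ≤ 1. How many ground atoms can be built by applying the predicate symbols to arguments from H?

139968

First count ground terms of depth ≤ 1.
Write N_k for the number of ground terms of depth ≤ k. A term of depth ≤ k is either a constant or a function symbol applied to arguments of depth ≤ k−1, so N_k = 4 + N_{k-1}^2 + N_{k-1}^2.
N_0 = 4
N_1 = 4 + 4^2 + 4^2 = 36
So |H| = 36.
Ground atoms are formed by filling each argument slot of a predicate with a term from H, so an r-ary predicate gives |H|^r atoms:
  Edge: 36^3 = 46656;  Reach: 36^3 = 46656;  Link: 36^3 = 46656
Total ground atoms: 46656 + 46656 + 46656 = 139968.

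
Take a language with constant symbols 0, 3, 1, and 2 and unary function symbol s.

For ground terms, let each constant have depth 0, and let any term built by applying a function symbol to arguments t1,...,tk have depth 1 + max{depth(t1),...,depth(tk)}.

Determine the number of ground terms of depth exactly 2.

4

Count level by level. With function symbols s/1, the terms of depth ≤ k are the 4 constants together with each function applied to depth-≤(k−1) tuples, so N_k = 4 + N_{k-1}.
N_0 = 4
N_1 = 4 + 4 = 8
N_2 = 4 + 8 = 12
Terms of depth exactly 2: N_2 − N_1 = 12 − 8 = 4.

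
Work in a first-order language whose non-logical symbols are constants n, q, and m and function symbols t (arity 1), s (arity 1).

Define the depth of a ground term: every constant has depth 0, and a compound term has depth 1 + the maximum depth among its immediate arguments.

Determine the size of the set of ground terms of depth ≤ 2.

21

If N_k denotes the number of depth-≤k ground terms, the 3 constants give N_0 = 3, and each function symbol of arity r contributes N_{k-1}^r new terms at level k: N_k = 3 + N_{k-1} + N_{k-1}.
N_0 = 3
N_1 = 3 + 3 + 3 = 9
N_2 = 3 + 9 + 9 = 21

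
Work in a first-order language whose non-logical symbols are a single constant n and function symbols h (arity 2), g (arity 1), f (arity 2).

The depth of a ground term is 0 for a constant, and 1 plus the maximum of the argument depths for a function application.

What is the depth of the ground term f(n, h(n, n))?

2

depth(h(n, n)) = 1 + max(0, 0) = 1
depth(f(n, h(n, n))) = 1 + max(0, 1) = 2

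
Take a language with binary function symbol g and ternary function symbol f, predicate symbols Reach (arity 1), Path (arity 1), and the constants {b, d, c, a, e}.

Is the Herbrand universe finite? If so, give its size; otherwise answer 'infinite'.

The signature has at least one function symbol (g, arity 2) and at least one constant (b).
Iterating g gives infinitely many distinct ground terms: b, g(b, b), g(g(b, b), g(b, b)), ...
So the Herbrand universe is infinite.

infinite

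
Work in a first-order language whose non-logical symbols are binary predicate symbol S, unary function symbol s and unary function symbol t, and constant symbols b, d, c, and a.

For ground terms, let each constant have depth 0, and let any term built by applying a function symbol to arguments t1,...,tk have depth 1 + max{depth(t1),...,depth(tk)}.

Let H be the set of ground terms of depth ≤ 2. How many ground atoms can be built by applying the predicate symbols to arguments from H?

First count ground terms of depth ≤ 2.
Write N_k for the number of ground terms of depth ≤ k. A term of depth ≤ k is either a constant or a function symbol applied to arguments of depth ≤ k−1, so N_k = 4 + N_{k-1} + N_{k-1}.
N_0 = 4
N_1 = 4 + 4 + 4 = 12
N_2 = 4 + 12 + 12 = 28
So |H| = 28.
For each predicate symbol, the number of ground atoms is |H| raised to its arity; summing:
  S: 28^2 = 784
Total ground atoms: 784.

784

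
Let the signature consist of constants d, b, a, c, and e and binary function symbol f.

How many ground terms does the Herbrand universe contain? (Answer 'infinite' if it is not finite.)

infinite

The signature has at least one function symbol (f, arity 2) and at least one constant (d).
Iterating f gives infinitely many distinct ground terms: d, f(d, d), f(f(d, d), f(d, d)), ...
So the Herbrand universe is infinite.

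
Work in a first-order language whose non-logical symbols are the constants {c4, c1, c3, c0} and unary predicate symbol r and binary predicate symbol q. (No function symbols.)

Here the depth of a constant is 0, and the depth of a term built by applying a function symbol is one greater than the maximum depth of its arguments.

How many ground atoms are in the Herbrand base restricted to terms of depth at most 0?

20

First count ground terms of depth ≤ 0.
With no function symbols every ground term is a constant, so there are exactly 4 ground terms at every depth bound.
N_0 = 4
Explicitly: c4, c1, c3, c0.
So |H| = 4.
Each predicate of arity r yields |H|^r ground atoms (one per choice of an r-tuple from H):
  r: 4;  q: 4^2 = 16
Total ground atoms: 4 + 16 = 20.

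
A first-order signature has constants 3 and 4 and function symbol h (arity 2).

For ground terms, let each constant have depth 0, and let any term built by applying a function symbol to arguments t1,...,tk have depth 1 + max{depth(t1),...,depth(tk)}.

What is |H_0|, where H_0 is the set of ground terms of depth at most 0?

Write N_k for the number of ground terms of depth ≤ k. A term of depth ≤ k is either a constant or a function symbol applied to arguments of depth ≤ k−1, so N_k = 2 + N_{k-1}^2.
N_0 = 2

2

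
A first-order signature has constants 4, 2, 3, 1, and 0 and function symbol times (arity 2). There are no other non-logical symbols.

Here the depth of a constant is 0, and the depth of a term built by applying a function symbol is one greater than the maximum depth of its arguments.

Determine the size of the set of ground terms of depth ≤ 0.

5

Let N_k count ground terms of depth at most k. Each non-constant term of depth ≤ k is some function symbol applied to depth-≤(k−1) arguments, giving N_k = 5 + N_{k-1}^2.
N_0 = 5
Explicitly: 4, 2, 3, 1, 0.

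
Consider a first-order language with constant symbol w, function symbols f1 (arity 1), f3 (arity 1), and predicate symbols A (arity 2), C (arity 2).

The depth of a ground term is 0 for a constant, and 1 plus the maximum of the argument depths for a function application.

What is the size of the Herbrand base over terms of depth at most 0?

First count ground terms of depth ≤ 0.
Write N_k for the number of ground terms of depth ≤ k. A term of depth ≤ k is either a constant or a function symbol applied to arguments of depth ≤ k−1, so N_k = 1 + N_{k-1} + N_{k-1}.
N_0 = 1
So |H| = 1.
Ground atoms are formed by filling each argument slot of a predicate with a term from H, so an r-ary predicate gives |H|^r atoms:
  A: 1^2 = 1;  C: 1^2 = 1
Total ground atoms: 1 + 1 = 2.

2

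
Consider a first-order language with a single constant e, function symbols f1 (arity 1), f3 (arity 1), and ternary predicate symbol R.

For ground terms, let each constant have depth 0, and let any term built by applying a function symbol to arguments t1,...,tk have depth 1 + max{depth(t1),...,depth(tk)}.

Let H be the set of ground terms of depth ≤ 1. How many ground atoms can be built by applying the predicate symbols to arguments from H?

27

First count ground terms of depth ≤ 1.
Write N_k for the number of ground terms of depth ≤ k. A term of depth ≤ k is either a constant or a function symbol applied to arguments of depth ≤ k−1, so N_k = 1 + N_{k-1} + N_{k-1}.
N_0 = 1
N_1 = 1 + 1 + 1 = 3
Explicitly: e, f1(e), f3(e).
So |H| = 3.
Ground atoms are formed by filling each argument slot of a predicate with a term from H, so an r-ary predicate gives |H|^r atoms:
  R: 3^3 = 27
Total ground atoms: 27.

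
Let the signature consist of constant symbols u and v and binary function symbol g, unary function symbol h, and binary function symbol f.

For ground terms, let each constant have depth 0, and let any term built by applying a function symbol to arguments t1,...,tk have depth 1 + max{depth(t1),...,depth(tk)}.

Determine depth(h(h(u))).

depth(h(u)) = 1 + depth(u) = 1 + 0 = 1
depth(h(h(u))) = 1 + depth(h(u)) = 1 + 1 = 2

2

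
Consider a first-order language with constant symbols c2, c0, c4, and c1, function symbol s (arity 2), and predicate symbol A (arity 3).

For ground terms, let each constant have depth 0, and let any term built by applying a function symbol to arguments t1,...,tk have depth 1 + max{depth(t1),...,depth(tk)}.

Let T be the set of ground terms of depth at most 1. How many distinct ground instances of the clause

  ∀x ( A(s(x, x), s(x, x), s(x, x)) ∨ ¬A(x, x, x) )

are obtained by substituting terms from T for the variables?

Ground terms of depth ≤ 1:
  Count level by level. With function symbols s/2, the terms of depth ≤ k are the 4 constants together with each function applied to depth-≤(k−1) tuples, so N_k = 4 + N_{k-1}^2.
  N_0 = 4
  N_1 = 4 + 4^2 = 20
So there are 20 ground terms available for substitution.
The clause has 1 distinct variable (x), which appears in the body. In the free term algebra distinct substitutions yield syntactically distinct ground instances.
Number of ground instances = 20.

20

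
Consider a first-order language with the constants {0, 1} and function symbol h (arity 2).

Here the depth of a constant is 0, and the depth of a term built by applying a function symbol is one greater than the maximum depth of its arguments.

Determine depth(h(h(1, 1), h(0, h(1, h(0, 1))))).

4

depth(h(1, 1)) = 1 + max(0, 0) = 1
depth(h(0, 1)) = 1 + max(0, 0) = 1
depth(h(1, h(0, 1))) = 1 + max(0, 1) = 2
depth(h(0, h(1, h(0, 1)))) = 1 + max(0, 2) = 3
depth(h(h(1, 1), h(0, h(1, h(0, 1))))) = 1 + max(1, 3) = 4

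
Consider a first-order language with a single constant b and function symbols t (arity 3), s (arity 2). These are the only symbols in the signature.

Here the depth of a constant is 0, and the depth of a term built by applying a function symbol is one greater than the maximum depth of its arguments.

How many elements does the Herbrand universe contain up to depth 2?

If N_k denotes the number of depth-≤k ground terms, the 1 constant gives N_0 = 1, and each function symbol of arity r contributes N_{k-1}^r new terms at level k: N_k = 1 + N_{k-1}^3 + N_{k-1}^2.
N_0 = 1
N_1 = 1 + 1^3 + 1^2 = 3
N_2 = 1 + 3^3 + 3^2 = 37

37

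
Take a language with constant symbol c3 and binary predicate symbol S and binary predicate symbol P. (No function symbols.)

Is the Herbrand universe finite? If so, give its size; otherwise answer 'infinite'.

1

There are no function symbols, so the only ground term is the single constant.
The Herbrand universe is {c3}, finite with 1 element.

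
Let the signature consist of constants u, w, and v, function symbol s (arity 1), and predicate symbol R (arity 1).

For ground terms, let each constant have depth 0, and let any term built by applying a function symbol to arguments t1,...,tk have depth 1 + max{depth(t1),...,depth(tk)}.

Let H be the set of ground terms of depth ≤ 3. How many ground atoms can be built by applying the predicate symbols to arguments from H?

First count ground terms of depth ≤ 3.
Let N_k = |{terms of depth ≤ k}|. Then N_0 = 3 and N_k = 3 + N_{k-1} for k ≥ 1 (one summand per function symbol, arity giving the exponent).
N_0 = 3
N_1 = 3 + 3 = 6
N_2 = 3 + 6 = 9
N_3 = 3 + 9 = 12
So |H| = 12.
Each predicate of arity r yields |H|^r ground atoms (one per choice of an r-tuple from H):
  R: 12
Total ground atoms: 12.

12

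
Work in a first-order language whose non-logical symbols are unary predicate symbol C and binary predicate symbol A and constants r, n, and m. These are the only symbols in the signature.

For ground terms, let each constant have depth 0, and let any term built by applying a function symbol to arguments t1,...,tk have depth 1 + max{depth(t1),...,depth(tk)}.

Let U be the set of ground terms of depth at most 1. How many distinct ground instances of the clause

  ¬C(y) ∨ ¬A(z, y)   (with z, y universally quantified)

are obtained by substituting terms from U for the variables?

Ground terms of depth ≤ 1:
  With no function symbols every ground term is a constant, so there are exactly 3 ground terms at every depth bound.
  N_0 = 3
  N_1 = 3
So there are 3 ground terms available for substitution.
Each of z, y ranges independently over the available ground terms, and distinct assignments produce distinct instances.
Number of ground instances = 3^2 = 9.

9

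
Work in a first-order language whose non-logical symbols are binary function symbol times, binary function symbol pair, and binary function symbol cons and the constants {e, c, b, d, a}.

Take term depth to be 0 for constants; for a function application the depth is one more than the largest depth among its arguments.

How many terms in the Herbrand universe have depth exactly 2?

Let N_k count ground terms of depth at most k. Each non-constant term of depth ≤ k is some function symbol applied to depth-≤(k−1) arguments, giving N_k = 5 + N_{k-1}^2 + N_{k-1}^2 + N_{k-1}^2.
N_0 = 5
N_1 = 5 + 5^2 + 5^2 + 5^2 = 80
N_2 = 5 + 80^2 + 80^2 + 80^2 = 19205
Terms of depth exactly 2: N_2 − N_1 = 19205 − 80 = 19125.

19125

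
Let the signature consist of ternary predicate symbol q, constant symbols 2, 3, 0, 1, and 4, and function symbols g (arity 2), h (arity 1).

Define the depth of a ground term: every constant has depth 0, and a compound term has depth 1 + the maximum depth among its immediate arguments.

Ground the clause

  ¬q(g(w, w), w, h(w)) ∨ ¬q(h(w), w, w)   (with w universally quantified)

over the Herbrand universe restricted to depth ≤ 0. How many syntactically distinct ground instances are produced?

5

Ground terms of depth ≤ 0:
  Let N_k count ground terms of depth at most k. Each non-constant term of depth ≤ k is some function symbol applied to depth-≤(k−1) arguments, giving N_k = 5 + N_{k-1}^2 + N_{k-1}.
  N_0 = 5
  Explicitly: 2, 3, 0, 1, 4.
So there are 5 ground terms available for substitution.
There is 1 variable to instantiate (w),  occurring in at least one literal, so different choices give different ground instances.
Number of ground instances = 5.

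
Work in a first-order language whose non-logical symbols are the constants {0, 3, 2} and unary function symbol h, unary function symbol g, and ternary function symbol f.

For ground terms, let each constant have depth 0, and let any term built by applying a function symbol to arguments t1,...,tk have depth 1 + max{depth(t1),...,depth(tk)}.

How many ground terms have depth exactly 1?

If N_k denotes the number of depth-≤k ground terms, the 3 constants give N_0 = 3, and each function symbol of arity r contributes N_{k-1}^r new terms at level k: N_k = 3 + N_{k-1} + N_{k-1} + N_{k-1}^3.
N_0 = 3
N_1 = 3 + 3 + 3 + 3^3 = 36
Terms of depth exactly 1: N_1 − N_0 = 36 − 3 = 33.

33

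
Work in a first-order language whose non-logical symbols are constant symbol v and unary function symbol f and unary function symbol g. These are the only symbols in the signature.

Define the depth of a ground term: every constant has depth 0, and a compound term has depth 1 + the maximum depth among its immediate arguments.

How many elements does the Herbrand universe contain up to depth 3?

Count level by level. With function symbols f/1, g/1, the terms of depth ≤ k are the 1 constant together with each function applied to depth-≤(k−1) tuples, so N_k = 1 + N_{k-1} + N_{k-1}.
N_0 = 1
N_1 = 1 + 1 + 1 = 3
N_2 = 1 + 3 + 3 = 7
N_3 = 1 + 7 + 7 = 15

15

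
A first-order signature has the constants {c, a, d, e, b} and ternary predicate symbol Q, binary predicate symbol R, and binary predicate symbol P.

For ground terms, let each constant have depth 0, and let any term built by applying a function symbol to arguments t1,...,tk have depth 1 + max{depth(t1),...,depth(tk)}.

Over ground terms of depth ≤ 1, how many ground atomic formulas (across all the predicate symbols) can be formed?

First count ground terms of depth ≤ 1.
With no function symbols every ground term is a constant, so there are exactly 5 ground terms at every depth bound.
N_0 = 5
N_1 = 5
So |H| = 5.
Ground atoms are formed by filling each argument slot of a predicate with a term from H, so an r-ary predicate gives |H|^r atoms:
  Q: 5^3 = 125;  R: 5^2 = 25;  P: 5^2 = 25
Total ground atoms: 125 + 25 + 25 = 175.

175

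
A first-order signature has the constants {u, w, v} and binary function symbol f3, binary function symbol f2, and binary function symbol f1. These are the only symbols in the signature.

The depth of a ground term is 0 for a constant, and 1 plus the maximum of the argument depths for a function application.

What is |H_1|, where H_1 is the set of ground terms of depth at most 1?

30

Write N_k for the number of ground terms of depth ≤ k. A term of depth ≤ k is either a constant or a function symbol applied to arguments of depth ≤ k−1, so N_k = 3 + N_{k-1}^2 + N_{k-1}^2 + N_{k-1}^2.
N_0 = 3
N_1 = 3 + 3^2 + 3^2 + 3^2 = 30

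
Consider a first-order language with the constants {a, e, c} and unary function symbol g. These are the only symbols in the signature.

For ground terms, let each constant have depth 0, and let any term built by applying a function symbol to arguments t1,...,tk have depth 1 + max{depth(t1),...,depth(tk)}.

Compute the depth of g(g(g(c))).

3

depth(g(c)) = 1 + depth(c) = 1 + 0 = 1
depth(g(g(c))) = 1 + depth(g(c)) = 1 + 1 = 2
depth(g(g(g(c)))) = 1 + depth(g(g(c))) = 1 + 2 = 3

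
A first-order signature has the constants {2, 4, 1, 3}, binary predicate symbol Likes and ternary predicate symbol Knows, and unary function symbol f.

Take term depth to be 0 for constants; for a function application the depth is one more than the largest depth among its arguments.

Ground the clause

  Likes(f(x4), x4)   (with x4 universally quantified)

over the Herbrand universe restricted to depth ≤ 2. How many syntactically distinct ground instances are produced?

Ground terms of depth ≤ 2:
  Write N_k for the number of ground terms of depth ≤ k. A term of depth ≤ k is either a constant or a function symbol applied to arguments of depth ≤ k−1, so N_k = 4 + N_{k-1}.
  N_0 = 4
  N_1 = 4 + 4 = 8
  N_2 = 4 + 8 = 12
So there are 12 ground terms available for substitution.
The variable x4 ranges independently over the available ground terms, and distinct assignments produce distinct instances.
Number of ground instances = 12.

12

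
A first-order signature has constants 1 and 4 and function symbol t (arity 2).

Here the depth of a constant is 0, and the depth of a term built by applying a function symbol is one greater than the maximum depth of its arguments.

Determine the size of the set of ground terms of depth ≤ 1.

Count level by level. With function symbols t/2, the terms of depth ≤ k are the 2 constants together with each function applied to depth-≤(k−1) tuples, so N_k = 2 + N_{k-1}^2.
N_0 = 2
N_1 = 2 + 2^2 = 6

6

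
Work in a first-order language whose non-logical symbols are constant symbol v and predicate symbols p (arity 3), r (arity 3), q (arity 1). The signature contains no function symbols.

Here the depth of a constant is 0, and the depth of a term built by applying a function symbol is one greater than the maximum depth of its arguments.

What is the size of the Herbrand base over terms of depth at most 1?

3

First count ground terms of depth ≤ 1.
With no function symbols every ground term is a constant, so there is exactly 1 ground term at every depth bound.
N_0 = 1
N_1 = 1
Explicitly: v.
So |H| = 1.
Ground atoms are formed by filling each argument slot of a predicate with a term from H, so an r-ary predicate gives |H|^r atoms:
  p: 1^3 = 1;  r: 1^3 = 1;  q: 1
Total ground atoms: 1 + 1 + 1 = 3.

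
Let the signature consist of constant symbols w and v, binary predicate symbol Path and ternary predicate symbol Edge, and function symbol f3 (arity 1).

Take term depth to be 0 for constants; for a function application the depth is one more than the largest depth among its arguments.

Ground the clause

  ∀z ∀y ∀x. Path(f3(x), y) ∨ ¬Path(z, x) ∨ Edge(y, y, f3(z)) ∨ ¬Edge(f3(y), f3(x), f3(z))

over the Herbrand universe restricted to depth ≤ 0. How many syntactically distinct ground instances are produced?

8

Ground terms of depth ≤ 0:
  Let N_k = |{terms of depth ≤ k}|. Then N_0 = 2 and N_k = 2 + N_{k-1} for k ≥ 1 (one summand per function symbol, arity giving the exponent).
  N_0 = 2
So there are 2 ground terms available for substitution.
The body mentions every one of the 3 quantified variables; since ground terms form a free algebra, no two substitutions collapse to the same formula.
Number of ground instances = 2^3 = 8.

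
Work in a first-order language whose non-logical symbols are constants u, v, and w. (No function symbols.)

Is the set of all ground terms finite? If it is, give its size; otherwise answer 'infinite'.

There are no function symbols, so every ground term is one of the 3 constants.
The Herbrand universe is {u, v, w}, which is finite with 3 elements.

3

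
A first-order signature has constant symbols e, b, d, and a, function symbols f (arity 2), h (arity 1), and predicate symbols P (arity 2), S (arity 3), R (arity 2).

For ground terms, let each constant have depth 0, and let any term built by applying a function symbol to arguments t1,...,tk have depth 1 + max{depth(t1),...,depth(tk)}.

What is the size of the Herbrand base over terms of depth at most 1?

First count ground terms of depth ≤ 1.
Let N_k = |{terms of depth ≤ k}|. Then N_0 = 4 and N_k = 4 + N_{k-1}^2 + N_{k-1} for k ≥ 1 (one summand per function symbol, arity giving the exponent).
N_0 = 4
N_1 = 4 + 4^2 + 4 = 24
So |H| = 24.
Each predicate of arity r yields |H|^r ground atoms (one per choice of an r-tuple from H):
  P: 24^2 = 576;  S: 24^3 = 13824;  R: 24^2 = 576
Total ground atoms: 576 + 13824 + 576 = 14976.

14976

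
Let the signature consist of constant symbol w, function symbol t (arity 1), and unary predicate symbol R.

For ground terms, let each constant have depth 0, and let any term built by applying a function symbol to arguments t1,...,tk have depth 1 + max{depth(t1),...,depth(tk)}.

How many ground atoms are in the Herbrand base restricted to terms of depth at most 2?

First count ground terms of depth ≤ 2.
Let N_k = |{terms of depth ≤ k}|. Then N_0 = 1 and N_k = 1 + N_{k-1} for k ≥ 1 (one summand per function symbol, arity giving the exponent).
N_0 = 1
N_1 = 1 + 1 = 2
N_2 = 1 + 2 = 3
Explicitly: w, t(w), t(t(w)).
So |H| = 3.
A ground atom is a predicate applied to a tuple of terms from H, so the count is the sum over predicates of |H|^arity:
  R: 3
Total ground atoms: 3.

3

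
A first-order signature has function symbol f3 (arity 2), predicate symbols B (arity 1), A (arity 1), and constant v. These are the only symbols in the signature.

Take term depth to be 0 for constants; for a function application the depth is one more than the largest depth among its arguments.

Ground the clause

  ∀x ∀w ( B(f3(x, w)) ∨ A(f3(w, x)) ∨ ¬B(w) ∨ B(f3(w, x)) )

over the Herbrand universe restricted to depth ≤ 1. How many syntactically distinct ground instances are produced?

4

Ground terms of depth ≤ 1:
  Let N_k count ground terms of depth at most k. Each non-constant term of depth ≤ k is some function symbol applied to depth-≤(k−1) arguments, giving N_k = 1 + N_{k-1}^2.
  N_0 = 1
  N_1 = 1 + 1^2 = 2
So there are 2 ground terms available for substitution.
The clause has 2 distinct variables (x, w), each appearing in the body. In the free term algebra distinct substitutions yield syntactically distinct ground instances.
Number of ground instances = 2^2 = 4.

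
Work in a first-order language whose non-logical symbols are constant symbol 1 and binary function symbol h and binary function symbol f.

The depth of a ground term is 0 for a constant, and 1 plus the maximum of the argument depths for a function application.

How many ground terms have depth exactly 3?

If N_k denotes the number of depth-≤k ground terms, the 1 constant gives N_0 = 1, and each function symbol of arity r contributes N_{k-1}^r new terms at level k: N_k = 1 + N_{k-1}^2 + N_{k-1}^2.
N_0 = 1
N_1 = 1 + 1^2 + 1^2 = 3
N_2 = 1 + 3^2 + 3^2 = 19
N_3 = 1 + 19^2 + 19^2 = 723
Terms of depth exactly 3: N_3 − N_2 = 723 − 19 = 704.

704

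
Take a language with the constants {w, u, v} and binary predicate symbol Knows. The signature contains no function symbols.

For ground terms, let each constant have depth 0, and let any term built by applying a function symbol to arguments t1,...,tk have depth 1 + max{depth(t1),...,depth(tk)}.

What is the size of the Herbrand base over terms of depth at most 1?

9

First count ground terms of depth ≤ 1.
With no function symbols every ground term is a constant, so there are exactly 3 ground terms at every depth bound.
N_0 = 3
N_1 = 3
So |H| = 3.
Ground atoms are formed by filling each argument slot of a predicate with a term from H, so an r-ary predicate gives |H|^r atoms:
  Knows: 3^2 = 9
Total ground atoms: 9.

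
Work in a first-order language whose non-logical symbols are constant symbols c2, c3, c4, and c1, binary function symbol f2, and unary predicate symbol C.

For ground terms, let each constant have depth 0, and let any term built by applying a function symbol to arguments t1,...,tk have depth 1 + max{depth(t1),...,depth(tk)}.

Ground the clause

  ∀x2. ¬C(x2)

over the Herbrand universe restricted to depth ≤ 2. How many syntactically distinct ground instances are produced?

404

Ground terms of depth ≤ 2:
  Write N_k for the number of ground terms of depth ≤ k. A term of depth ≤ k is either a constant or a function symbol applied to arguments of depth ≤ k−1, so N_k = 4 + N_{k-1}^2.
  N_0 = 4
  N_1 = 4 + 4^2 = 20
  N_2 = 4 + 20^2 = 404
So there are 404 ground terms available for substitution.
The clause has 1 distinct variable (x2), which appears in the body. In the free term algebra distinct substitutions yield syntactically distinct ground instances.
Number of ground instances = 404.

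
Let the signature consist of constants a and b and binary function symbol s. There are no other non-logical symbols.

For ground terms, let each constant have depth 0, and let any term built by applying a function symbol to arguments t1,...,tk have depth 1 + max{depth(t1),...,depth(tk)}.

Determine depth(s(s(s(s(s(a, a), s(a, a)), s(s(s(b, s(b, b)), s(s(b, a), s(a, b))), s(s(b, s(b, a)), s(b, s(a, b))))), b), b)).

7

depth(s(a, a)) = 1 + max(0, 0) = 1
depth(s(s(a, a), s(a, a))) = 1 + max(1, 1) = 2
depth(s(b, b)) = 1 + max(0, 0) = 1
depth(s(b, s(b, b))) = 1 + max(0, 1) = 2
depth(s(b, a)) = 1 + max(0, 0) = 1
depth(s(a, b)) = 1 + max(0, 0) = 1
depth(s(s(b, a), s(a, b))) = 1 + max(1, 1) = 2
depth(s(s(b, s(b, b)), s(s(b, a), s(a, b)))) = 1 + max(2, 2) = 3
depth(s(b, s(b, a))) = 1 + max(0, 1) = 2
depth(s(b, s(a, b))) = 1 + max(0, 1) = 2
depth(s(s(b, s(b, a)), s(b, s(a, b)))) = 1 + max(2, 2) = 3
depth(s(s(s(b, s(b, b)), s(s(b, a), s(a, b))), s(s(b, s(b, a)), s(b, s(a, b))))) = 1 + max(3, 3) = 4
depth(s(s(s(a, a), s(a, a)), s(s(s(b, s(b, b)), s(s(b, a), s(a, b))), s(s(b, s(b, a)), s(b, s(a, b)))))) = 1 + max(2, 4) = 5
depth(s(s(s(s(a, a), s(a, a)), s(s(s(b, s(b, b)), s(s(b, a), s(a, b))), s(s(b, s(b, a)), s(b, s(a, b))))), b)) = 1 + max(5, 0) = 6
depth(s(s(s(s(s(a, a), s(a, a)), s(s(s(b, s(b, b)), s(s(b, a), s(a, b))), s(s(b, s(b, a)), s(b, s(a, b))))), b), b)) = 1 + max(6, 0) = 7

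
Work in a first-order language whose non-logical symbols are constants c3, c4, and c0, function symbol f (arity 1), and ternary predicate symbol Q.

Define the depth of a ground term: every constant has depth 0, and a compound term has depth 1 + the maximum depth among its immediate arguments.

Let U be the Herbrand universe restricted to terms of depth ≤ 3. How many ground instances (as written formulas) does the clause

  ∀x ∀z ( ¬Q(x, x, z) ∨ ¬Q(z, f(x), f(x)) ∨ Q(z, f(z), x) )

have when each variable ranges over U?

Ground terms of depth ≤ 3:
  Write N_k for the number of ground terms of depth ≤ k. A term of depth ≤ k is either a constant or a function symbol applied to arguments of depth ≤ k−1, so N_k = 3 + N_{k-1}.
  N_0 = 3
  N_1 = 3 + 3 = 6
  N_2 = 3 + 6 = 9
  N_3 = 3 + 9 = 12
  Explicitly: c3, c4, c0, f(c3), f(c4), f(c0), f(f(c3)), f(f(c4)), f(f(c0)), f(f(f(c3))), f(f(f(c4))), f(f(f(c0))).
So there are 12 ground terms available for substitution.
The body mentions every one of the 2 quantified variables; since ground terms form a free algebra, no two substitutions collapse to the same formula.
Number of ground instances = 12^2 = 144.

144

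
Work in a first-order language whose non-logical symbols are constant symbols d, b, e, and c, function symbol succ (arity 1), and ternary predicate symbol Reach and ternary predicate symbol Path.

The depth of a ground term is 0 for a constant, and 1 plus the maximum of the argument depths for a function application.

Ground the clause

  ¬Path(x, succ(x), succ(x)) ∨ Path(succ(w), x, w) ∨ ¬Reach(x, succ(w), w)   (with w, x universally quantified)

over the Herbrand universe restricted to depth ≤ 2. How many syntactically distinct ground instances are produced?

144

Ground terms of depth ≤ 2:
  Let N_k count ground terms of depth at most k. Each non-constant term of depth ≤ k is some function symbol applied to depth-≤(k−1) arguments, giving N_k = 4 + N_{k-1}.
  N_0 = 4
  N_1 = 4 + 4 = 8
  N_2 = 4 + 8 = 12
So there are 12 ground terms available for substitution.
The clause has 2 distinct variables (w, x), each appearing in the body. In the free term algebra distinct substitutions yield syntactically distinct ground instances.
Number of ground instances = 12^2 = 144.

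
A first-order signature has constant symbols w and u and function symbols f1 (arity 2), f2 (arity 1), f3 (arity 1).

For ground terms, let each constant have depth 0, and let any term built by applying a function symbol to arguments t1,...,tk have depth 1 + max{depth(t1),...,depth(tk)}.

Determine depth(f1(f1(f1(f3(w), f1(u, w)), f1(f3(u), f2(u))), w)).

depth(f3(w)) = 1 + depth(w) = 1 + 0 = 1
depth(f1(u, w)) = 1 + max(0, 0) = 1
depth(f1(f3(w), f1(u, w))) = 1 + max(1, 1) = 2
depth(f3(u)) = 1 + depth(u) = 1 + 0 = 1
depth(f2(u)) = 1 + depth(u) = 1 + 0 = 1
depth(f1(f3(u), f2(u))) = 1 + max(1, 1) = 2
depth(f1(f1(f3(w), f1(u, w)), f1(f3(u), f2(u)))) = 1 + max(2, 2) = 3
depth(f1(f1(f1(f3(w), f1(u, w)), f1(f3(u), f2(u))), w)) = 1 + max(3, 0) = 4

4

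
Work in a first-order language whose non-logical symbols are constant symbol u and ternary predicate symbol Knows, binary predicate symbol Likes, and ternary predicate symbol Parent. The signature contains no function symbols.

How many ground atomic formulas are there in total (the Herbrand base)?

3

With no function symbols, the Herbrand universe is just the 1 constant.
Ground atoms per predicate: Knows: 1^3 = 1, Likes: 1^2 = 1, Parent: 1^3 = 1.
Herbrand base size = 1 + 1 + 1 = 3.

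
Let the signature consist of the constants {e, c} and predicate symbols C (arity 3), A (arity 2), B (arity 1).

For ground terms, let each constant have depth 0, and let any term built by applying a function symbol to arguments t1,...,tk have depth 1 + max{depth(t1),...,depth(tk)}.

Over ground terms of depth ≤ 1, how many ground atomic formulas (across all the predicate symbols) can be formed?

14

First count ground terms of depth ≤ 1.
With no function symbols every ground term is a constant, so there are exactly 2 ground terms at every depth bound.
N_0 = 2
N_1 = 2
Explicitly: e, c.
So |H| = 2.
A ground atom is a predicate applied to a tuple of terms from H, so the count is the sum over predicates of |H|^arity:
  C: 2^3 = 8;  A: 2^2 = 4;  B: 2
Total ground atoms: 8 + 4 + 2 = 14.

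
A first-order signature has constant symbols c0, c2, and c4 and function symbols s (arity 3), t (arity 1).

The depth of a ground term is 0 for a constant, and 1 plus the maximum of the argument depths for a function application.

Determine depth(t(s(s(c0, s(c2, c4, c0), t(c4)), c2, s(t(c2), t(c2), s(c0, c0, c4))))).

depth(s(c2, c4, c0)) = 1 + max(0, 0, 0) = 1
depth(t(c4)) = 1 + depth(c4) = 1 + 0 = 1
depth(s(c0, s(c2, c4, c0), t(c4))) = 1 + max(0, 1, 1) = 2
depth(t(c2)) = 1 + depth(c2) = 1 + 0 = 1
depth(s(c0, c0, c4)) = 1 + max(0, 0, 0) = 1
depth(s(t(c2), t(c2), s(c0, c0, c4))) = 1 + max(1, 1, 1) = 2
depth(s(s(c0, s(c2, c4, c0), t(c4)), c2, s(t(c2), t(c2), s(c0, c0, c4)))) = 1 + max(2, 0, 2) = 3
depth(t(s(s(c0, s(c2, c4, c0), t(c4)), c2, s(t(c2), t(c2), s(c0, c0, c4))))) = 1 + depth(s(s(c0, s(c2, c4, c0), t(c4)), c2, s(t(c2), t(c2), s(c0, c0, c4)))) = 1 + 3 = 4

4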